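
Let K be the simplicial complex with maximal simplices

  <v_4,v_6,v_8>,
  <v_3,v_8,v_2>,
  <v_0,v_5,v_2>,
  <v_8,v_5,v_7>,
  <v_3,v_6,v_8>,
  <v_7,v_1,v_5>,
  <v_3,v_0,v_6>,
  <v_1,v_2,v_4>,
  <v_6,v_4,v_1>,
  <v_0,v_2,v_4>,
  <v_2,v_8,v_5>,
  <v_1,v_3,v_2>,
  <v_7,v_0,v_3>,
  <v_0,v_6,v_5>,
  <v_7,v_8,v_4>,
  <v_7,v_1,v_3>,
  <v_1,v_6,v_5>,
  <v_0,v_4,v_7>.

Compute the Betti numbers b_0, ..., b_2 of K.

Fix the vertex order v_0 < v_1 < v_2 < v_3 < v_4 < v_5 < v_6 < v_7 < v_8 and write every simplex with vertices in increasing order. Then dim K = 2 and the simplices of K are:

  0-simplices (9): [v_0], [v_1], [v_2], [v_3], [v_4], [v_5], [v_6], [v_7], [v_8]
  1-simplices (27): (27 of them)
  2-simplices (18): (18 of them)

Hence C_0 ≅ Z^9, C_1 ≅ Z^27, C_2 ≅ Z^18.

Boundary ∂_1: C_1 → C_0 is given by ∂[p,q] = [q] − [p].
This gives a 9×27 integer matrix of rank 8; reducing to Smith normal form yields diagonal entries (1,1,1,1,1,1,1,1).

Boundary ∂_2: C_2 → C_1 maps a triangle to the signed sum of its edges. For instance
  ∂[v_0,v_4,v_7] = [v_4,v_7] − [v_0,v_7] + [v_0,v_4],
  ∂[v_0,v_2,v_4] = [v_2,v_4] − [v_0,v_4] + [v_0,v_2].
This gives a 27×18 integer matrix of rank 17; reducing to Smith normal form yields diagonal entries (1,1,1,1,1,1,1,1,1,1,1,1,1,1,1,1,1).

Reading off H_k = ker ∂_k / im ∂_{k+1}:

  H_0: rank C_0 − rank ∂_1 = 9 − 8 = 1, and the invariant factors of ∂_1 are all 1, so H_0 ≅ Z.
  H_1: rank ker ∂_1 − rank ∂_2 = (27 − 8) − 17 = 2, and the invariant factors of ∂_2 are all 1, so H_1 ≅ Z^2.
  H_2: rank ker ∂_2 − rank ∂_3 = (18 − 17) − 0 = 1, and there is no ∂_3, so H_2 ≅ Z.

As a check, the Euler characteristic is 9 − 27 + 18 = 0, which agrees with 1 − 2 + 1 = 0.

Hence the Betti numbers are b_0 = 1, b_1 = 2, b_2 = 1.

b_0 = 1, b_1 = 2, b_2 = 1.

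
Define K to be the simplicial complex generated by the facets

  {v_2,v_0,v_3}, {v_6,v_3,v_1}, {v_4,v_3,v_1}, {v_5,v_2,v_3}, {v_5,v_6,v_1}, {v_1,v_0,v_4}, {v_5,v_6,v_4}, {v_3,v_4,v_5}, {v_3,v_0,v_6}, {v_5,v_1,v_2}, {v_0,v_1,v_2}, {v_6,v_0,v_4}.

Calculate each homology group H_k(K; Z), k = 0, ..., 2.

H_0 ≅ Z,  H_1 ≅ Z/2,  H_2 = 0.

We work with the vertex ordering v_0 < v_1 < v_2 < v_3 < v_4 < v_5 < v_6. The simplices of K, each written with vertices in increasing order, are:

  0-simplices (7): [v_0], [v_1], [v_2], [v_3], [v_4], [v_5], [v_6]
  1-simplices (18): (18 of them)
  2-simplices (12): (12 of them)

so the chain groups are C_0 ≅ Z^7, C_1 ≅ Z^18, C_2 ≅ Z^12.

Boundary ∂_1: C_1 → C_0 sends each edge [p,q] (with p < q) to q − p. For instance
  ∂[v_0,v_3] = [v_3] − [v_0].
The resulting 7×18 matrix has rank 6, and its Smith normal form has invariant factors (1,1,1,1,1,1).

The boundary map ∂_2: C_2 → C_1 sends each 2-simplex [p,q,r] to [q,r] − [p,r] + [p,q]. For instance
  ∂[v_4,v_5,v_6] = [v_5,v_6] − [v_4,v_6] + [v_4,v_5],
  ∂[v_1,v_3,v_4] = [v_3,v_4] − [v_1,v_4] + [v_1,v_3].
This gives a 18×12 integer matrix of rank 12; reducing to Smith normal form yields diagonal entries (1,1,1,1,1,1,1,1,1,1,1,2).

Now H_k = ker ∂_k / im ∂_{k+1}, so:

  H_0: rank C_0 − rank ∂_1 = 7 − 6 = 1, and the invariant factors of ∂_1 are all 1, so H_0 = Z.
  H_1: rank ker ∂_1 − rank ∂_2 = (18 − 6) − 12 = 0, and ∂_2 has invariant factor 2 > 1, so H_1 = Z/2.
  H_2: rank ker ∂_2 − rank ∂_3 = (12 − 12) − 0 = 0, and there is no ∂_3, so H_2 = 0.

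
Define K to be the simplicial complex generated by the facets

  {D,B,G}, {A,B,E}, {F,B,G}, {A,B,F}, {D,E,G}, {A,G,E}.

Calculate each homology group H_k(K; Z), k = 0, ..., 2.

H_0 ≅ Z,  H_1 ≅ Z,  H_2 = 0.

We work with the vertex ordering A < B < D < E < F < G. The simplices of K, each written with vertices in increasing order, are:

  0-simplices (6): A, B, D, E, F, G
  1-simplices (12): AB, AE, AF, AG, BD, BE, BF, BG, DE, DG, EG, FG
  2-simplices (6): ABE, ABF, AEG, BDG, BFG, DEG

so the chain groups are C_0 ≅ Z^6, C_1 ≅ Z^12, C_2 ≅ Z^6.

The boundary map ∂_1: C_1 → C_0 is given by ∂[p,q] = [q] − [p]. For instance
  ∂DE = E − D.
As a 6×12 matrix over Z this has rank 5, with invariant factors (1,1,1,1,1).

∂_2: C_2 → C_1 sends each 2-simplex [p,q,r] to [q,r] − [p,r] + [p,q]. For instance
  ∂BDG = DG − BG + BD,
  ∂ABE = BE − AE + AB.
This gives a 12×6 integer matrix of rank 6; reducing to Smith normal form yields diagonal entries (1,1,1,1,1,1).

Reading off H_k = ker ∂_k / im ∂_{k+1}:

  H_0: rank C_0 − rank ∂_1 = 6 − 5 = 1, and the invariant factors of ∂_1 are all 1, so H_0 = Z.
  H_1: rank ker ∂_1 − rank ∂_2 = (12 − 5) − 6 = 1, and the invariant factors of ∂_2 are all 1, so H_1 = Z.
  H_2: rank ker ∂_2 − rank ∂_3 = (6 − 6) − 0 = 0, and there is no ∂_3, so H_2 = 0.

As a check, the Euler characteristic is 6 − 12 + 6 = 0, which agrees with 1 − 1 + 0 = 0.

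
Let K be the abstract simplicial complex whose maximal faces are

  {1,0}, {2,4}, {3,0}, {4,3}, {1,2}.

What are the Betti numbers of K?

b_0 = 1, b_1 = 1.

Order the vertices as 0 < 1 < 2 < 3 < 4. Listing each simplex with vertices in this order, K has dimension 1 with simplices:

  0-simplices (5): [0], [1], [2], [3], [4]
  1-simplices (5): [0,1], [0,3], [1,2], [2,4], [3,4]

so the chain groups are C_0 ≅ Z^5, C_1 ≅ Z^5.

∂_1: C_1 → C_0 maps an edge to its endpoints' difference, ∂[p,q] = q − p.
As a 5×5 matrix over Z this has rank 4, with invariant factors (1,1,1,1).

Now H_k = ker ∂_k / im ∂_{k+1}, so:

  H_0: rank C_0 − rank ∂_1 = 5 − 4 = 1, and the invariant factors of ∂_1 are all 1, so H_0 = Z.
  H_1: rank ker ∂_1 − rank ∂_2 = (5 − 4) − 0 = 1, and there is no ∂_2, so H_1 = Z.

As a check, the Euler characteristic is 5 − 5 = 0, which agrees with 1 − 1 = 0.
(K is a triangulation of the circle S^1.)

Hence the Betti numbers are b_0 = 1, b_1 = 1.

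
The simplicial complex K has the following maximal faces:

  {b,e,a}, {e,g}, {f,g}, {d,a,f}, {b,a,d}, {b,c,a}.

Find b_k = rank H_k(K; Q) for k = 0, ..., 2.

We work with the vertex ordering a < b < c < d < e < f < g. The simplices of K, each written with vertices in increasing order, are:

  0-simplices (7): a, b, c, d, e, f, g
  1-simplices (11): ab, ac, ad, ae, af, bc, bd, be, df, eg, fg
  2-simplices (4): abc, abd, abe, adf

giving chain groups C_0 ≅ Z^7, C_1 ≅ Z^11, C_2 ≅ Z^4.

Boundary ∂_1: C_1 → C_0 maps an edge to its endpoints' difference, ∂[p,q] = q − p. For instance
  ∂ad = d − a.
The 7×11 boundary matrix has rank 6 and Smith normal form diag(1,1,1,1,1,1).

Boundary ∂_2: C_2 → C_1 maps a triangle to the signed sum of its edges. For instance
  ∂abc = bc − ac + ab,
  ∂abd = bd − ad + ab.
The resulting 11×4 matrix has rank 4, and its Smith normal form has invariant factors (1,1,1,1).

Reading off H_k = ker ∂_k / im ∂_{k+1}:

  H_0: rank C_0 − rank ∂_1 = 7 − 6 = 1, and the invariant factors of ∂_1 are all 1, so H_0 ≅ Z.
  H_1: rank ker ∂_1 − rank ∂_2 = (11 − 6) − 4 = 1, and the invariant factors of ∂_2 are all 1, so H_1 ≅ Z.
  H_2: rank ker ∂_2 − rank ∂_3 = (4 − 4) − 0 = 0, and there is no ∂_3, so H_2 ≅ 0.

Hence the Betti numbers are b_0 = 1, b_1 = 1, b_2 = 0.

b_0 = 1, b_1 = 1, b_2 = 0.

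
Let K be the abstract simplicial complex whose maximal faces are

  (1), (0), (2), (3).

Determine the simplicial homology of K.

H_0 = Z^4.

Take the total order 0 < 1 < 2 < 3 on the vertex set. Then K (dimension 0) consists of the simplices:

  0-simplices (4): [0], [1], [2], [3]

giving chain groups C_0 ≅ Z^4.

Now H_k = ker ∂_k / im ∂_{k+1}, so:

  H_0: rank C_0 − rank ∂_1 = 4 − 0 = 4, and there is no ∂_1, so H_0 = Z^4.

(K is a triangulation of a set of 4 points.)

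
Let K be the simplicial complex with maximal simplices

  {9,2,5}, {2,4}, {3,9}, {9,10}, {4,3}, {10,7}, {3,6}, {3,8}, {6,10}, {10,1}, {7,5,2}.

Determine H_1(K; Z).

Take the total order 1 < 2 < 3 < 4 < 5 < 6 < 7 < 8 < 9 < 10 on the vertex set. Then K (dimension 2) consists of the simplices:

  0-simplices (10): [1], [2], [3], [4], [5], [6], [7], [8], [9], [10]
  1-simplices (14): [1,10], [2,4], [2,5], [2,7], [2,9], [3,4], [3,6], [3,8], [3,9], [5,7], [5,9], [6,10], [7,10], [9,10]
  2-simplices (2): [2,5,7], [2,5,9]

Hence C_0 ≅ Z^10, C_1 ≅ Z^14, C_2 ≅ Z^2.

Boundary ∂_1: C_1 → C_0 sends each edge [p,q] (with p < q) to q − p. For instance
  ∂[2,5] = [5] − [2].
The 10×14 boundary matrix has rank 9 and Smith normal form diag(1,1,1,1,1,1,1,1,1).

∂_2: C_2 → C_1 sends each 2-simplex [p,q,r] to [q,r] − [p,r] + [p,q]. For instance
  ∂[2,5,9] = [5,9] − [2,9] + [2,5],
  ∂[2,5,7] = [5,7] − [2,7] + [2,5].
This gives a 14×2 integer matrix of rank 2; reducing to Smith normal form yields diagonal entries (1,1).

Computing H_k = (kernel of ∂_k) / (image of ∂_{k+1}):

  H_1: rank ker ∂_1 − rank ∂_2 = (14 − 9) − 2 = 3, and the invariant factors of ∂_2 are all 1, so H_1 ≅ Z^3.

H_1 = Z^3.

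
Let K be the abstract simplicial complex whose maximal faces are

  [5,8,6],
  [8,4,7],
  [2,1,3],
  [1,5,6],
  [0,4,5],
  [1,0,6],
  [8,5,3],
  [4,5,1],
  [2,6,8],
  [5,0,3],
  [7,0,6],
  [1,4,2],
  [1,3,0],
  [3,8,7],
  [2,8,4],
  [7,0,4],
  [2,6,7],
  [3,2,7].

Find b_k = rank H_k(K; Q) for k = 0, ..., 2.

b_0 = 1, b_1 = 1, b_2 = 0.

K has 9 vertices, 27 edges, 18 triangles.
rank ∂_0 = 0, rank ∂_1 = 8 ⇒ b_0 = 9 − 0 − 8 = 1; all invariant factors of ∂_1 are 1 so no torsion. So H_0 = Z.
rank ∂_1 = 8, rank ∂_2 = 18 ⇒ b_1 = 27 − 8 − 18 = 1; ∂_2 has invariant factor(s) [2] giving torsion. So H_1 = Z ⊕ Z/2Z.
rank ∂_2 = 18, rank ∂_3 = 0 ⇒ b_2 = 18 − 18 − 0 = 0. So H_2 = 0.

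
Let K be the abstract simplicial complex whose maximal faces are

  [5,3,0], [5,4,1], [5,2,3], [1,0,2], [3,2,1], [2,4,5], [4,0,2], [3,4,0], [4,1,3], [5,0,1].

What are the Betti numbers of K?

b_0 = 1, b_1 = 0, b_2 = 0.

We work with the vertex ordering 0 < 1 < 2 < 3 < 4 < 5. The simplices of K, each written with vertices in increasing order, are:

  0-simplices (6): [0], [1], [2], [3], [4], [5]
  1-simplices (15): [0,1], [0,2], [0,3], [0,4], [0,5], [1,2], [1,3], [1,4], [1,5], [2,3], [2,4], [2,5], [3,4], [3,5], [4,5]
  2-simplices (10): [0,1,2], [0,1,5], [0,2,4], [0,3,4], [0,3,5], [1,2,3], [1,3,4], [1,4,5], [2,3,5], [2,4,5]

giving chain groups C_0 ≅ Z^6, C_1 ≅ Z^15, C_2 ≅ Z^10.

∂_1: C_1 → C_0 sends each edge [p,q] (with p < q) to q − p.
As a 6×15 matrix over Z this has rank 5, with invariant factors (1,1,1,1,1).

∂_2: C_2 → C_1 sends each 2-simplex [p,q,r] to [q,r] − [p,r] + [p,q]. For instance
  ∂[2,3,5] = [3,5] − [2,5] + [2,3],
  ∂[1,4,5] = [4,5] − [1,5] + [1,4].
The resulting 15×10 matrix has rank 10, and its Smith normal form has invariant factors (1,1,1,1,1,1,1,1,1,2).

Computing H_k = (kernel of ∂_k) / (image of ∂_{k+1}):

  H_0: rank C_0 − rank ∂_1 = 6 − 5 = 1, and the invariant factors of ∂_1 are all 1, so H_0 ≅ Z.
  H_1: rank ker ∂_1 − rank ∂_2 = (15 − 5) − 10 = 0, and ∂_2 has invariant factor 2 > 1, so H_1 ≅ Z/2.
  H_2: rank ker ∂_2 − rank ∂_3 = (10 − 10) − 0 = 0, and there is no ∂_3, so H_2 ≅ 0.

As a check, the Euler characteristic is 6 − 15 + 10 = 1, which agrees with 1 − 0 + 0 = 1.

Hence the Betti numbers are b_0 = 1, b_1 = 0, b_2 = 0.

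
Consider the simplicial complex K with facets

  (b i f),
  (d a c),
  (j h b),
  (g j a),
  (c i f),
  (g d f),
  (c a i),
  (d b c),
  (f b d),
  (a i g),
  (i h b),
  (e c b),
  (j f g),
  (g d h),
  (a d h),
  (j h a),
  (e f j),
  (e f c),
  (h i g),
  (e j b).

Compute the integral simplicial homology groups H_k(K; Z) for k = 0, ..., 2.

H_0 ≅ Z,  H_1 ≅ Z ⊕ Z_2,  H_2 = 0.

Fix the vertex order a < b < c < d < e < f < g < h < i < j and write every simplex with vertices in increasing order. Then dim K = 2 and the simplices of K are:

  0-simplices (10): a, b, c, d, e, f, g, h, i, j
  1-simplices (30): ac, ad, ag, ah, ai, aj, bc, bd, be, bf, bh, bi, bj, cd, ce, cf, ci, df, dg, dh, ef, ej, fg, fi, fj, gh, gi, gj, hi, hj
  2-simplices (20): acd, aci, adh, agi, agj, ahj, bcd, bce, bdf, bej, bfi, bhi, bhj, cef, cfi, dfg, dgh, efj, fgj, ghi

Hence C_0 ≅ Z^10, C_1 ≅ Z^30, C_2 ≅ Z^20.

Boundary ∂_1: C_1 → C_0 sends each edge [p,q] (with p < q) to q − p.
The 10×30 boundary matrix has rank 9 and Smith normal form diag(1,1,1,1,1,1,1,1,1).

∂_2: C_2 → C_1 maps a triangle to the signed sum of its edges. For instance
  ∂acd = cd − ad + ac,
  ∂bhj = hj − bj + bh.
The 30×20 boundary matrix has rank 20 and Smith normal form diag(1,1,1,1,1,1,1,1,1,1,1,1,1,1,1,1,1,1,1,2).

Computing H_k = (kernel of ∂_k) / (image of ∂_{k+1}):

  H_0: rank C_0 − rank ∂_1 = 10 − 9 = 1, and the invariant factors of ∂_1 are all 1, so H_0 ≅ Z.
  H_1: rank ker ∂_1 − rank ∂_2 = (30 − 9) − 20 = 1, and ∂_2 has invariant factor 2 > 1, so H_1 ≅ Z ⊕ Z_2.
  H_2: rank ker ∂_2 − rank ∂_3 = (20 − 20) − 0 = 0, and there is no ∂_3, so H_2 ≅ 0.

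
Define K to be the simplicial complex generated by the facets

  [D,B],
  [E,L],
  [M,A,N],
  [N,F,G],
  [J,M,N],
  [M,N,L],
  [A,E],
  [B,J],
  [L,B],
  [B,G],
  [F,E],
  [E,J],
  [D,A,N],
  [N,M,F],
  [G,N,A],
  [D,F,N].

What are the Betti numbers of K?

b_0 = 1, b_1 = 6, b_2 = 0.

Order the vertices as A < B < D < E < F < G < J < L < M < N. Listing each simplex with vertices in this order, K has dimension 2 with simplices:

  0-simplices (10): A, B, D, E, F, G, J, L, M, N
  1-simplices (23): AD, AE, AG, AM, AN, BD, BG, BJ, BL, DF, DN, EF, EJ, EL, FG, FM, FN, GN, JM, JN, LM, LN, MN
  2-simplices (8): ADN, AGN, AMN, DFN, FGN, FMN, JMN, LMN

so the chain groups are C_0 ≅ Z^10, C_1 ≅ Z^23, C_2 ≅ Z^8.

Boundary ∂_1: C_1 → C_0 is given by ∂[p,q] = [q] − [p]. For instance
  ∂AD = D − A.
This gives a 10×23 integer matrix of rank 9; reducing to Smith normal form yields diagonal entries (1,1,1,1,1,1,1,1,1).

Boundary ∂_2: C_2 → C_1 acts by ∂[p,q,r] = [q,r] − [p,r] + [p,q]. For instance
  ∂DFN = FN − DN + DF,
  ∂FGN = GN − FN + FG.
The resulting 23×8 matrix has rank 8, and its Smith normal form has invariant factors (1,1,1,1,1,1,1,1).

Computing H_k = (kernel of ∂_k) / (image of ∂_{k+1}):

  H_0: rank C_0 − rank ∂_1 = 10 − 9 = 1, and the invariant factors of ∂_1 are all 1, so H_0 ≅ Z.
  H_1: rank ker ∂_1 − rank ∂_2 = (23 − 9) − 8 = 6, and the invariant factors of ∂_2 are all 1, so H_1 ≅ Z^6.
  H_2: rank ker ∂_2 − rank ∂_3 = (8 − 8) − 0 = 0, and there is no ∂_3, so H_2 ≅ 0.

As a check, the Euler characteristic is 10 − 23 + 8 = -5, which agrees with 1 − 6 + 0 = -5.

Hence the Betti numbers are b_0 = 1, b_1 = 6, b_2 = 0.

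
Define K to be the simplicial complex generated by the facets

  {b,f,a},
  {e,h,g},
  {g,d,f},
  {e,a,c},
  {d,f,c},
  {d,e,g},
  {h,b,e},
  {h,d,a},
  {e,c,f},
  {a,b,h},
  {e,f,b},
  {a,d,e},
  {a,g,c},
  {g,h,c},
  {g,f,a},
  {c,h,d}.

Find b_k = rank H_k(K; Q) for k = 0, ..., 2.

We work with the vertex ordering a < b < c < d < e < f < g < h. The simplices of K, each written with vertices in increasing order, are:

  0-simplices (8): a, b, c, d, e, f, g, h
  1-simplices (24): ab, ac, ad, ae, af, ag, ah, be, bf, bh, cd, ce, cf, cg, ch, de, df, dg, dh, ef, eg, eh, fg, gh
  2-simplices (16): abf, abh, ace, acg, ade, adh, afg, bef, beh, cdf, cdh, cef, cgh, deg, dfg, egh

so the chain groups are C_0 ≅ Z^8, C_1 ≅ Z^24, C_2 ≅ Z^16.

The boundary map ∂_1: C_1 → C_0 maps an edge to its endpoints' difference, ∂[p,q] = q − p.
The 8×24 boundary matrix has rank 7 and Smith normal form diag(1,1,1,1,1,1,1).

∂_2: C_2 → C_1 sends each 2-simplex [p,q,r] to [q,r] − [p,r] + [p,q]. For instance
  ∂egh = gh − eh + eg,
  ∂dfg = fg − dg + df.
As a 24×16 matrix over Z this has rank 15, with invariant factors (1,1,1,1,1,1,1,1,1,1,1,1,1,1,1).

Now H_k = ker ∂_k / im ∂_{k+1}, so:

  H_0: rank C_0 − rank ∂_1 = 8 − 7 = 1, and the invariant factors of ∂_1 are all 1, so H_0 = Z.
  H_1: rank ker ∂_1 − rank ∂_2 = (24 − 7) − 15 = 2, and the invariant factors of ∂_2 are all 1, so H_1 = Z^2.
  H_2: rank ker ∂_2 − rank ∂_3 = (16 − 15) − 0 = 1, and there is no ∂_3, so H_2 = Z.

(K is a triangulation of the torus T^2.)

Hence the Betti numbers are b_0 = 1, b_1 = 2, b_2 = 1.

b_0 = 1, b_1 = 2, b_2 = 1.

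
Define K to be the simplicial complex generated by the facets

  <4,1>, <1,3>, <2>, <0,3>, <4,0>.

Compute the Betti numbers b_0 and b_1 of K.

Fix the vertex order 0 < 1 < 2 < 3 < 4 and write every simplex with vertices in increasing order. Then dim K = 1 and the simplices of K are:

  0-simplices (5): [0], [1], [2], [3], [4]
  1-simplices (4): [0,3], [0,4], [1,3], [1,4]

so the chain groups are C_0 ≅ Z^5, C_1 ≅ Z^4.

∂_1: C_1 → C_0 sends each edge [p,q] (with p < q) to q − p.
The 5×4 boundary matrix has rank 3 and Smith normal form diag(1,1,1).

Reading off H_k = ker ∂_k / im ∂_{k+1}:

  H_0: rank C_0 − rank ∂_1 = 5 − 3 = 2, and the invariant factors of ∂_1 are all 1, so H_0 = Z^2.
  H_1: rank ker ∂_1 − rank ∂_2 = (4 − 3) − 0 = 1, and there is no ∂_2, so H_1 = Z.

Hence the Betti numbers are b_0 = 2, b_1 = 1.

b_0 = 2, b_1 = 1.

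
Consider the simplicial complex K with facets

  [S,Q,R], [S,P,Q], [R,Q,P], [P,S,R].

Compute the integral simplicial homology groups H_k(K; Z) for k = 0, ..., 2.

Fix the vertex order P < Q < R < S and write every simplex with vertices in increasing order. Then dim K = 2 and the simplices of K are:

  0-simplices (4): P, Q, R, S
  1-simplices (6): PQ, PR, PS, QR, QS, RS
  2-simplices (4): PQR, PQS, PRS, QRS

giving chain groups C_0 ≅ Z^4, C_1 ≅ Z^6, C_2 ≅ Z^4.

Boundary ∂_1: C_1 → C_0 maps an edge to its endpoints' difference, ∂[p,q] = q − p.
As a 4×6 matrix over Z this has rank 3, with invariant factors (1,1,1).

The boundary map ∂_2: C_2 → C_1 maps a triangle to the signed sum of its edges. For instance
  ∂PQS = QS − PS + PQ,
  ∂QRS = RS − QS + QR.
The 6×4 boundary matrix has rank 3 and Smith normal form diag(1,1,1).

Now H_k = ker ∂_k / im ∂_{k+1}, so:

  H_0: rank C_0 − rank ∂_1 = 4 − 3 = 1, and the invariant factors of ∂_1 are all 1, so H_0 ≅ Z.
  H_1: rank ker ∂_1 − rank ∂_2 = (6 − 3) − 3 = 0, and the invariant factors of ∂_2 are all 1, so H_1 ≅ 0.
  H_2: rank ker ∂_2 − rank ∂_3 = (4 − 3) − 0 = 1, and there is no ∂_3, so H_2 ≅ Z.

As a check, the Euler characteristic is 4 − 6 + 4 = 2, which agrees with 1 − 0 + 1 = 2.
(K is a triangulation of the 2-sphere S^2.)

H_0 = Z,  H_1 = 0,  H_2 = Z.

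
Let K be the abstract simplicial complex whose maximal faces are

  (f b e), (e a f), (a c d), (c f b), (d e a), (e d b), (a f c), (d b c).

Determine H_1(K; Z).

H_1 = 0.

We work with the vertex ordering a < b < c < d < e < f. The simplices of K, each written with vertices in increasing order, are:

  0-simplices (6): a, b, c, d, e, f
  1-simplices (12): ac, ad, ae, af, bc, bd, be, bf, cd, cf, de, ef
  2-simplices (8): acd, acf, ade, aef, bcd, bcf, bde, bef

Hence C_0 ≅ Z^6, C_1 ≅ Z^12, C_2 ≅ Z^8.

The boundary map ∂_1: C_1 → C_0 is given by ∂[p,q] = [q] − [p].
The 6×12 boundary matrix has rank 5 and Smith normal form diag(1,1,1,1,1).

Boundary ∂_2: C_2 → C_1 maps a triangle to the signed sum of its edges. For instance
  ∂acf = cf − af + ac,
  ∂bef = ef − bf + be.
The resulting 12×8 matrix has rank 7, and its Smith normal form has invariant factors (1,1,1,1,1,1,1).

Reading off H_k = ker ∂_k / im ∂_{k+1}:

  H_1: rank ker ∂_1 − rank ∂_2 = (12 − 5) − 7 = 0, and the invariant factors of ∂_2 are all 1, so H_1 = 0.

(K is a triangulation of the 2-sphere S^2.)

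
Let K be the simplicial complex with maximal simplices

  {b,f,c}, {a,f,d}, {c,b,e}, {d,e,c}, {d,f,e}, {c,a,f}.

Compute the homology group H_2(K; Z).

H_2 = 0.

Order the vertices as a < b < c < d < e < f. Listing each simplex with vertices in this order, K has dimension 2 with simplices:

  0-simplices (6): a, b, c, d, e, f
  1-simplices (12): ac, ad, af, bc, be, bf, cd, ce, cf, de, df, ef
  2-simplices (6): acf, adf, bce, bcf, cde, def

Hence C_0 ≅ Z^6, C_1 ≅ Z^12, C_2 ≅ Z^6.

Boundary ∂_1: C_1 → C_0 is given by ∂[p,q] = [q] − [p]. For instance
  ∂ad = d − a.
The 6×12 boundary matrix has rank 5 and Smith normal form diag(1,1,1,1,1).

∂_2: C_2 → C_1 sends each 2-simplex [p,q,r] to [q,r] − [p,r] + [p,q]. For instance
  ∂acf = cf − af + ac,
  ∂def = ef − df + de.
The resulting 12×6 matrix has rank 6, and its Smith normal form has invariant factors (1,1,1,1,1,1).

Now H_k = ker ∂_k / im ∂_{k+1}, so:

  H_2: rank ker ∂_2 − rank ∂_3 = (6 − 6) − 0 = 0, and there is no ∂_3, so H_2 ≅ 0.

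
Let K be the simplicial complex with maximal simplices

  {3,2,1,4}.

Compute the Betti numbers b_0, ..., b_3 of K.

We work with the vertex ordering 1 < 2 < 3 < 4. The simplices of K, each written with vertices in increasing order, are:

  0-simplices (4): [1], [2], [3], [4]
  1-simplices (6): [1,2], [1,3], [1,4], [2,3], [2,4], [3,4]
  2-simplices (4): [1,2,3], [1,2,4], [1,3,4], [2,3,4]
  3-simplices (1): [1,2,3,4]

Hence C_0 ≅ Z^4, C_1 ≅ Z^6, C_2 ≅ Z^4, C_3 ≅ Z^1.

Boundary ∂_1: C_1 → C_0 maps an edge to its endpoints' difference, ∂[p,q] = q − p.
This gives a 4×6 integer matrix of rank 3; reducing to Smith normal form yields diagonal entries (1,1,1).

The boundary map ∂_2: C_2 → C_1 sends each 2-simplex [p,q,r] to [q,r] − [p,r] + [p,q]. For instance
  ∂[1,2,4] = [2,4] − [1,4] + [1,2],
  ∂[2,3,4] = [3,4] − [2,4] + [2,3].
The 6×4 boundary matrix has rank 3 and Smith normal form diag(1,1,1).

The boundary map ∂_3: C_3 → C_2 sends each 3-simplex σ to the alternating sum Σ_i (−1)^i (σ with its i-th vertex removed). For instance
  ∂[1,2,3,4] = [2,3,4] − [1,3,4] + [1,2,4] − [1,2,3].
The 4×1 boundary matrix has rank 1 and Smith normal form diag(1).

Reading off H_k = ker ∂_k / im ∂_{k+1}:

  H_0: rank C_0 − rank ∂_1 = 4 − 3 = 1, and the invariant factors of ∂_1 are all 1, so H_0 ≅ Z.
  H_1: rank ker ∂_1 − rank ∂_2 = (6 − 3) − 3 = 0, and the invariant factors of ∂_2 are all 1, so H_1 ≅ 0.
  H_2: rank ker ∂_2 − rank ∂_3 = (4 − 3) − 1 = 0, and the invariant factors of ∂_3 are all 1, so H_2 ≅ 0.
  H_3: rank ker ∂_3 − rank ∂_4 = (1 − 1) − 0 = 0, and there is no ∂_4, so H_3 ≅ 0.

(K is a triangulation of the 3-simplex.)

Hence the Betti numbers are b_0 = 1, b_1 = 0, b_2 = 0, b_3 = 0.

b_0 = 1, b_1 = 0, b_2 = 0, b_3 = 0.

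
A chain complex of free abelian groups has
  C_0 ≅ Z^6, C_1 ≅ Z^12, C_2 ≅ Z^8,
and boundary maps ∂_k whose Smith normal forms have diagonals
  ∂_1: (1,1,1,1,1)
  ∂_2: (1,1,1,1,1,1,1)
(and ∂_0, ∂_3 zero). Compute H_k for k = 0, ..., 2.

H_0 ≅ Z,  H_1 = 0,  H_2 ≅ Z.

H_0: b_0 = 6 − 0 − 5 = 1; torsion from ∂_1 factors > 1: none. So H_0 ≅ Z.
H_1: b_1 = 12 − 5 − 7 = 0; torsion from ∂_2 factors > 1: none. So H_1 ≅ 0.
H_2: b_2 = 8 − 7 − 0 = 1; torsion from ∂_3 factors > 1: none. So H_2 ≅ Z.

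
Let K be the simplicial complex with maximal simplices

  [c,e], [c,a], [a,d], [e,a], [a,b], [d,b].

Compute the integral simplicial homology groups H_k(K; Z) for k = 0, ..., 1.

H_0 ≅ Z,  H_1 ≅ Z^2.

Fix the vertex order a < b < c < d < e and write every simplex with vertices in increasing order. Then dim K = 1 and the simplices of K are:

  0-simplices (5): a, b, c, d, e
  1-simplices (6): ab, ac, ad, ae, bd, ce

Hence C_0 ≅ Z^5, C_1 ≅ Z^6.

Boundary ∂_1: C_1 → C_0 sends each edge [p,q] (with p < q) to q − p.
The resulting 5×6 matrix has rank 4, and its Smith normal form has invariant factors (1,1,1,1).

Now H_k = ker ∂_k / im ∂_{k+1}, so:

  H_0: rank C_0 − rank ∂_1 = 5 − 4 = 1, and the invariant factors of ∂_1 are all 1, so H_0 ≅ Z.
  H_1: rank ker ∂_1 − rank ∂_2 = (6 − 4) − 0 = 2, and there is no ∂_2, so H_1 ≅ Z^2.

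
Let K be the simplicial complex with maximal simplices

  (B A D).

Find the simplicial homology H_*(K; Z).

H_0 = Z,  H_1 = 0,  H_2 = 0.

We work with the vertex ordering A < B < D. The simplices of K, each written with vertices in increasing order, are:

  0-simplices (3): A, B, D
  1-simplices (3): AB, AD, BD
  2-simplices (1): ABD

so the chain groups are C_0 ≅ Z^3, C_1 ≅ Z^3, C_2 ≅ Z^1.

The boundary map ∂_1: C_1 → C_0 sends each edge [p,q] (with p < q) to q − p. For instance
  ∂BD = D − B.
As a 3×3 matrix over Z this has rank 2, with invariant factors (1,1).

Boundary ∂_2: C_2 → C_1 sends each 2-simplex [p,q,r] to [q,r] − [p,r] + [p,q]. For instance
  ∂ABD = BD − AD + AB.
As a 3×1 matrix over Z this has rank 1, with invariant factors (1).

From H_k ≅ ker(∂_k) / im(∂_{k+1}) we obtain:

  H_0: rank C_0 − rank ∂_1 = 3 − 2 = 1, and the invariant factors of ∂_1 are all 1, so H_0 ≅ Z.
  H_1: rank ker ∂_1 − rank ∂_2 = (3 − 2) − 1 = 0, and the invariant factors of ∂_2 are all 1, so H_1 ≅ 0.
  H_2: rank ker ∂_2 − rank ∂_3 = (1 − 1) − 0 = 0, and there is no ∂_3, so H_2 ≅ 0.

As a check, the Euler characteristic is 3 − 3 + 1 = 1, which agrees with 1 − 0 + 0 = 1.
(K is a triangulation of the 2-simplex.)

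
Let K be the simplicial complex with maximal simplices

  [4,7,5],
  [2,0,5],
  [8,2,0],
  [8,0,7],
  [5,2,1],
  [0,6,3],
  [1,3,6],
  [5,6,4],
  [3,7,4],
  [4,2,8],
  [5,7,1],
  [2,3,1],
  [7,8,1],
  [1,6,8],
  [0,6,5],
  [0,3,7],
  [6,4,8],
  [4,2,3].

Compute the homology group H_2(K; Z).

We work with the vertex ordering 0 < 1 < 2 < 3 < 4 < 5 < 6 < 7 < 8. The simplices of K, each written with vertices in increasing order, are:

  0-simplices (9): [0], [1], [2], [3], [4], [5], [6], [7], [8]
  1-simplices (27): (27 of them)
  2-simplices (18): [0,2,5], [0,2,8], [0,3,6], [0,3,7], [0,5,6], [0,7,8], [1,2,3], [1,2,5], [1,3,6], [1,5,7], [1,6,8], [1,7,8], [2,3,4], [2,4,8], [3,4,7], [4,5,6], [4,5,7], [4,6,8]

Hence C_0 ≅ Z^9, C_1 ≅ Z^27, C_2 ≅ Z^18.

∂_1: C_1 → C_0 sends each edge [p,q] (with p < q) to q − p. For instance
  ∂[4,6] = [6] − [4].
As a 9×27 matrix over Z this has rank 8, with invariant factors (1,1,1,1,1,1,1,1).

Boundary ∂_2: C_2 → C_1 acts by ∂[p,q,r] = [q,r] − [p,r] + [p,q]. For instance
  ∂[1,5,7] = [5,7] − [1,7] + [1,5],
  ∂[4,5,6] = [5,6] − [4,6] + [4,5].
The resulting 27×18 matrix has rank 17, and its Smith normal form has invariant factors (1,1,1,1,1,1,1,1,1,1,1,1,1,1,1,1,1).

Now H_k = ker ∂_k / im ∂_{k+1}, so:

  H_2: rank ker ∂_2 − rank ∂_3 = (18 − 17) − 0 = 1, and there is no ∂_3, so H_2 ≅ Z.

(K is a triangulation of the torus T^2.)

H_2 ≅ Z.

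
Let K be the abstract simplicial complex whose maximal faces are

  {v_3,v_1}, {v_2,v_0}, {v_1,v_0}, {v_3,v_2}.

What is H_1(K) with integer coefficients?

H_1 = Z.

Take the total order v_0 < v_1 < v_2 < v_3 on the vertex set. Then K (dimension 1) consists of the simplices:

  0-simplices (4): [v_0], [v_1], [v_2], [v_3]
  1-simplices (4): [v_0,v_1], [v_0,v_2], [v_1,v_3], [v_2,v_3]

Hence C_0 ≅ Z^4, C_1 ≅ Z^4.

Boundary ∂_1: C_1 → C_0 sends each edge [p,q] (with p < q) to q − p.
The resulting 4×4 matrix has rank 3, and its Smith normal form has invariant factors (1,1,1).

Now H_k = ker ∂_k / im ∂_{k+1}, so:

  H_1: rank ker ∂_1 − rank ∂_2 = (4 − 3) − 0 = 1, and there is no ∂_2, so H_1 ≅ Z.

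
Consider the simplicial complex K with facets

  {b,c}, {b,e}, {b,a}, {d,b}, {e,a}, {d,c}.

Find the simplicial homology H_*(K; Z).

We work with the vertex ordering a < b < c < d < e. The simplices of K, each written with vertices in increasing order, are:

  0-simplices (5): a, b, c, d, e
  1-simplices (6): ab, ae, bc, bd, be, cd

so the chain groups are C_0 ≅ Z^5, C_1 ≅ Z^6.

The boundary map ∂_1: C_1 → C_0 maps an edge to its endpoints' difference, ∂[p,q] = q − p.
This gives a 5×6 integer matrix of rank 4; reducing to Smith normal form yields diagonal entries (1,1,1,1).

Computing H_k = (kernel of ∂_k) / (image of ∂_{k+1}):

  H_0: rank C_0 − rank ∂_1 = 5 − 4 = 1, and the invariant factors of ∂_1 are all 1, so H_0 = Z.
  H_1: rank ker ∂_1 − rank ∂_2 = (6 − 4) − 0 = 2, and there is no ∂_2, so H_1 = Z^2.

(K is a triangulation of a wedge of 2 circles.)

H_0 ≅ Z,  H_1 ≅ Z^2.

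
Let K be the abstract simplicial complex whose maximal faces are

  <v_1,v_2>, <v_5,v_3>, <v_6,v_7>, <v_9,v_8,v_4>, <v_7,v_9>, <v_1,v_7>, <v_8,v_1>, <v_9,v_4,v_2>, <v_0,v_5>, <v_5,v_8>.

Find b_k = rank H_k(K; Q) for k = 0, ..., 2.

Fix the vertex order v_0 < v_1 < v_2 < v_3 < v_4 < v_5 < v_6 < v_7 < v_8 < v_9 and write every simplex with vertices in increasing order. Then dim K = 2 and the simplices of K are:

  0-simplices (10): [v_0], [v_1], [v_2], [v_3], [v_4], [v_5], [v_6], [v_7], [v_8], [v_9]
  1-simplices (13): [v_0,v_5], [v_1,v_2], [v_1,v_7], [v_1,v_8], [v_2,v_4], [v_2,v_9], [v_3,v_5], [v_4,v_8], [v_4,v_9], [v_5,v_8], [v_6,v_7], [v_7,v_9], [v_8,v_9]
  2-simplices (2): [v_2,v_4,v_9], [v_4,v_8,v_9]

Hence C_0 ≅ Z^10, C_1 ≅ Z^13, C_2 ≅ Z^2.

The boundary map ∂_1: C_1 → C_0 is given by ∂[p,q] = [q] − [p]. For instance
  ∂[v_1,v_8] = [v_8] − [v_1].
The 10×13 boundary matrix has rank 9 and Smith normal form diag(1,1,1,1,1,1,1,1,1).

Boundary ∂_2: C_2 → C_1 acts by ∂[p,q,r] = [q,r] − [p,r] + [p,q]. For instance
  ∂[v_2,v_4,v_9] = [v_4,v_9] − [v_2,v_9] + [v_2,v_4],
  ∂[v_4,v_8,v_9] = [v_8,v_9] − [v_4,v_9] + [v_4,v_8].
The resulting 13×2 matrix has rank 2, and its Smith normal form has invariant factors (1,1).

Computing H_k = (kernel of ∂_k) / (image of ∂_{k+1}):

  H_0: rank C_0 − rank ∂_1 = 10 − 9 = 1, and the invariant factors of ∂_1 are all 1, so H_0 ≅ Z.
  H_1: rank ker ∂_1 − rank ∂_2 = (13 − 9) − 2 = 2, and the invariant factors of ∂_2 are all 1, so H_1 ≅ Z^2.
  H_2: rank ker ∂_2 − rank ∂_3 = (2 − 2) − 0 = 0, and there is no ∂_3, so H_2 ≅ 0.

As a check, the Euler characteristic is 10 − 13 + 2 = -1, which agrees with 1 − 2 + 0 = -1.

Hence the Betti numbers are b_0 = 1, b_1 = 2, b_2 = 0.

b_0 = 1, b_1 = 2, b_2 = 0.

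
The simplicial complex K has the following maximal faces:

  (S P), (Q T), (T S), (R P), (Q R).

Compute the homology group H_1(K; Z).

Take the total order P < Q < R < S < T on the vertex set. Then K (dimension 1) consists of the simplices:

  0-simplices (5): P, Q, R, S, T
  1-simplices (5): PR, PS, QR, QT, ST

giving chain groups C_0 ≅ Z^5, C_1 ≅ Z^5.

Boundary ∂_1: C_1 → C_0 sends each edge [p,q] (with p < q) to q − p. For instance
  ∂QT = T − Q.
As a 5×5 matrix over Z this has rank 4, with invariant factors (1,1,1,1).

Computing H_k = (kernel of ∂_k) / (image of ∂_{k+1}):

  H_1: rank ker ∂_1 − rank ∂_2 = (5 − 4) − 0 = 1, and there is no ∂_2, so H_1 ≅ Z.

H_1 ≅ Z.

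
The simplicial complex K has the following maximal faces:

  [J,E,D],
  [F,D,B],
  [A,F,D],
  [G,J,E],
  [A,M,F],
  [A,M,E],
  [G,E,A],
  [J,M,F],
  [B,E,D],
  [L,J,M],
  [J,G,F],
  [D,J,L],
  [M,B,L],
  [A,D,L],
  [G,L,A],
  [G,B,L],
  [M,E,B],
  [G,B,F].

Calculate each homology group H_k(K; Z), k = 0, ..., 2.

H_0 = Z,  H_1 = Z^2,  H_2 = Z.

Fix the vertex order A < B < D < E < F < G < J < L < M and write every simplex with vertices in increasing order. Then dim K = 2 and the simplices of K are:

  0-simplices (9): A, B, D, E, F, G, J, L, M
  1-simplices (27): AD, AE, AF, AG, AL, AM, BD, BE, BF, BG, BL, BM, DE, DF, DJ, DL, EG, EJ, EM, FG, FJ, FM, GJ, GL, JL, JM, LM
  2-simplices (18): ADF, ADL, AEG, AEM, AFM, AGL, BDE, BDF, BEM, BFG, BGL, BLM, DEJ, DJL, EGJ, FGJ, FJM, JLM

so the chain groups are C_0 ≅ Z^9, C_1 ≅ Z^27, C_2 ≅ Z^18.

∂_1: C_1 → C_0 sends each edge [p,q] (with p < q) to q − p. For instance
  ∂AD = D − A.
The resulting 9×27 matrix has rank 8, and its Smith normal form has invariant factors (1,1,1,1,1,1,1,1).

∂_2: C_2 → C_1 maps a triangle to the signed sum of its edges. For instance
  ∂BDE = DE − BE + BD,
  ∂EGJ = GJ − EJ + EG.
The 27×18 boundary matrix has rank 17 and Smith normal form diag(1,1,1,1,1,1,1,1,1,1,1,1,1,1,1,1,1).

Reading off H_k = ker ∂_k / im ∂_{k+1}:

  H_0: rank C_0 − rank ∂_1 = 9 − 8 = 1, and the invariant factors of ∂_1 are all 1, so H_0 ≅ Z.
  H_1: rank ker ∂_1 − rank ∂_2 = (27 − 8) − 17 = 2, and the invariant factors of ∂_2 are all 1, so H_1 ≅ Z^2.
  H_2: rank ker ∂_2 − rank ∂_3 = (18 − 17) − 0 = 1, and there is no ∂_3, so H_2 ≅ Z.

As a check, the Euler characteristic is 9 − 27 + 18 = 0, which agrees with 1 − 2 + 1 = 0.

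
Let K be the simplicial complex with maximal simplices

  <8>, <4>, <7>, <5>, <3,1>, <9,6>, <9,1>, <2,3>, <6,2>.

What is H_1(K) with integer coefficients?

We work with the vertex ordering 1 < 2 < 3 < 4 < 5 < 6 < 7 < 8 < 9. The simplices of K, each written with vertices in increasing order, are:

  0-simplices (9): [1], [2], [3], [4], [5], [6], [7], [8], [9]
  1-simplices (5): [1,3], [1,9], [2,3], [2,6], [6,9]

Hence C_0 ≅ Z^9, C_1 ≅ Z^5.

Boundary ∂_1: C_1 → C_0 maps an edge to its endpoints' difference, ∂[p,q] = q − p.
This gives a 9×5 integer matrix of rank 4; reducing to Smith normal form yields diagonal entries (1,1,1,1).

Computing H_k = (kernel of ∂_k) / (image of ∂_{k+1}):

  H_1: rank ker ∂_1 − rank ∂_2 = (5 − 4) − 0 = 1, and there is no ∂_2, so H_1 ≅ Z.

H_1 ≅ Z.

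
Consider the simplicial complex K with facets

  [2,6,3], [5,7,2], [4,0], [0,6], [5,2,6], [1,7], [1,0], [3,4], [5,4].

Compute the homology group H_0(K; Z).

H_0 ≅ Z.

Fix the vertex order 0 < 1 < 2 < 3 < 4 < 5 < 6 < 7 and write every simplex with vertices in increasing order. Then dim K = 2 and the simplices of K are:

  0-simplices (8): [0], [1], [2], [3], [4], [5], [6], [7]
  1-simplices (13): [0,1], [0,4], [0,6], [1,7], [2,3], [2,5], [2,6], [2,7], [3,4], [3,6], [4,5], [5,6], [5,7]
  2-simplices (3): [2,3,6], [2,5,6], [2,5,7]

so the chain groups are C_0 ≅ Z^8, C_1 ≅ Z^13, C_2 ≅ Z^3.

∂_1: C_1 → C_0 is given by ∂[p,q] = [q] − [p]. For instance
  ∂[0,4] = [4] − [0].
The resulting 8×13 matrix has rank 7, and its Smith normal form has invariant factors (1,1,1,1,1,1,1).

Boundary ∂_2: C_2 → C_1 sends each 2-simplex [p,q,r] to [q,r] − [p,r] + [p,q]. For instance
  ∂[2,5,7] = [5,7] − [2,7] + [2,5],
  ∂[2,5,6] = [5,6] − [2,6] + [2,5].
The 13×3 boundary matrix has rank 3 and Smith normal form diag(1,1,1).

Now H_k = ker ∂_k / im ∂_{k+1}, so:

  H_0: rank C_0 − rank ∂_1 = 8 − 7 = 1, and the invariant factors of ∂_1 are all 1, so H_0 = Z.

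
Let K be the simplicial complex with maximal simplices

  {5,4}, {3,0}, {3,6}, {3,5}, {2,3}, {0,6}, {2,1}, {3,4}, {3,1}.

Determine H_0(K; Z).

Fix the vertex order 0 < 1 < 2 < 3 < 4 < 5 < 6 and write every simplex with vertices in increasing order. Then dim K = 1 and the simplices of K are:

  0-simplices (7): [0], [1], [2], [3], [4], [5], [6]
  1-simplices (9): [0,3], [0,6], [1,2], [1,3], [2,3], [3,4], [3,5], [3,6], [4,5]

so the chain groups are C_0 ≅ Z^7, C_1 ≅ Z^9.

Boundary ∂_1: C_1 → C_0 sends each edge [p,q] (with p < q) to q − p. For instance
  ∂[3,4] = [4] − [3].
The 7×9 boundary matrix has rank 6 and Smith normal form diag(1,1,1,1,1,1).

Computing H_k = (kernel of ∂_k) / (image of ∂_{k+1}):

  H_0: rank C_0 − rank ∂_1 = 7 − 6 = 1, and the invariant factors of ∂_1 are all 1, so H_0 ≅ Z.

H_0 = Z.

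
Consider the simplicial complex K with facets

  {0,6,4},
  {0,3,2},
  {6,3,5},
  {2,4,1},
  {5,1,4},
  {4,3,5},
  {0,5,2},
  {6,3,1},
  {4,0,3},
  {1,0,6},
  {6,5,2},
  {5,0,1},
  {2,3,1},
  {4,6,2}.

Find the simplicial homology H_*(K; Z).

Take the total order 0 < 1 < 2 < 3 < 4 < 5 < 6 on the vertex set. Then K (dimension 2) consists of the simplices:

  0-simplices (7): [0], [1], [2], [3], [4], [5], [6]
  1-simplices (21): [0,1], [0,2], [0,3], [0,4], [0,5], [0,6], [1,2], [1,3], [1,4], [1,5], [1,6], [2,3], [2,4], [2,5], [2,6], [3,4], [3,5], [3,6], [4,5], [4,6], [5,6]
  2-simplices (14): [0,1,5], [0,1,6], [0,2,3], [0,2,5], [0,3,4], [0,4,6], [1,2,3], [1,2,4], [1,3,6], [1,4,5], [2,4,6], [2,5,6], [3,4,5], [3,5,6]

Hence C_0 ≅ Z^7, C_1 ≅ Z^21, C_2 ≅ Z^14.

∂_1: C_1 → C_0 sends each edge [p,q] (with p < q) to q − p. For instance
  ∂[5,6] = [6] − [5].
The 7×21 boundary matrix has rank 6 and Smith normal form diag(1,1,1,1,1,1).

Boundary ∂_2: C_2 → C_1 acts by ∂[p,q,r] = [q,r] − [p,r] + [p,q]. For instance
  ∂[2,5,6] = [5,6] − [2,6] + [2,5],
  ∂[0,2,5] = [2,5] − [0,5] + [0,2].
The 21×14 boundary matrix has rank 13 and Smith normal form diag(1,1,1,1,1,1,1,1,1,1,1,1,1).

Computing H_k = (kernel of ∂_k) / (image of ∂_{k+1}):

  H_0: rank C_0 − rank ∂_1 = 7 − 6 = 1, and the invariant factors of ∂_1 are all 1, so H_0 = Z.
  H_1: rank ker ∂_1 − rank ∂_2 = (21 − 6) − 13 = 2, and the invariant factors of ∂_2 are all 1, so H_1 = Z^2.
  H_2: rank ker ∂_2 − rank ∂_3 = (14 − 13) − 0 = 1, and there is no ∂_3, so H_2 = Z.

(K is a triangulation of the torus T^2.)

H_0 ≅ Z,  H_1 ≅ Z^2,  H_2 ≅ Z.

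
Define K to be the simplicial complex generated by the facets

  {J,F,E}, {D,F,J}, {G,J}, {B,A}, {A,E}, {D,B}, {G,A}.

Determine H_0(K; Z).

H_0 ≅ Z.

Fix the vertex order A < B < D < E < F < G < J and write every simplex with vertices in increasing order. Then dim K = 2 and the simplices of K are:

  0-simplices (7): A, B, D, E, F, G, J
  1-simplices (10): AB, AE, AG, BD, DF, DJ, EF, EJ, FJ, GJ
  2-simplices (2): DFJ, EFJ

so the chain groups are C_0 ≅ Z^7, C_1 ≅ Z^10, C_2 ≅ Z^2.

The boundary map ∂_1: C_1 → C_0 is given by ∂[p,q] = [q] − [p].
The 7×10 boundary matrix has rank 6 and Smith normal form diag(1,1,1,1,1,1).

Boundary ∂_2: C_2 → C_1 sends each 2-simplex [p,q,r] to [q,r] − [p,r] + [p,q]. For instance
  ∂DFJ = FJ − DJ + DF,
  ∂EFJ = FJ − EJ + EF.
As a 10×2 matrix over Z this has rank 2, with invariant factors (1,1).

From H_k ≅ ker(∂_k) / im(∂_{k+1}) we obtain:

  H_0: rank C_0 − rank ∂_1 = 7 − 6 = 1, and the invariant factors of ∂_1 are all 1, so H_0 = Z.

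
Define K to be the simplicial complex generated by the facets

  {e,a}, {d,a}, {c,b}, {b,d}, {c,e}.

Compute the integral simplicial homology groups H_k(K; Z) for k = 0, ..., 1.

H_0 = Z,  H_1 = Z.

Fix the vertex order a < b < c < d < e and write every simplex with vertices in increasing order. Then dim K = 1 and the simplices of K are:

  0-simplices (5): a, b, c, d, e
  1-simplices (5): ad, ae, bc, bd, ce

Hence C_0 ≅ Z^5, C_1 ≅ Z^5.

∂_1: C_1 → C_0 is given by ∂[p,q] = [q] − [p]. For instance
  ∂bd = d − b.
As a 5×5 matrix over Z this has rank 4, with invariant factors (1,1,1,1).

Reading off H_k = ker ∂_k / im ∂_{k+1}:

  H_0: rank C_0 − rank ∂_1 = 5 − 4 = 1, and the invariant factors of ∂_1 are all 1, so H_0 ≅ Z.
  H_1: rank ker ∂_1 − rank ∂_2 = (5 − 4) − 0 = 1, and there is no ∂_2, so H_1 ≅ Z.

As a check, the Euler characteristic is 5 − 5 = 0, which agrees with 1 − 1 = 0.
(K is a triangulation of the circle S^1.)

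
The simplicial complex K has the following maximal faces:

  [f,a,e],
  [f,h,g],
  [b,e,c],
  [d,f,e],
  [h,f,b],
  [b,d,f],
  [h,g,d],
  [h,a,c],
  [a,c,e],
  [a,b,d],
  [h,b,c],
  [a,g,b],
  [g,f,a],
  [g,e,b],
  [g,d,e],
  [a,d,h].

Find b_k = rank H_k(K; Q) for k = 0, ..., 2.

b_0 = 1, b_1 = 2, b_2 = 1.

We work with the vertex ordering a < b < c < d < e < f < g < h. The simplices of K, each written with vertices in increasing order, are:

  0-simplices (8): a, b, c, d, e, f, g, h
  1-simplices (24): ab, ac, ad, ae, af, ag, ah, bc, bd, be, bf, bg, bh, ce, ch, de, df, dg, dh, ef, eg, fg, fh, gh
  2-simplices (16): abd, abg, ace, ach, adh, aef, afg, bce, bch, bdf, beg, bfh, def, deg, dgh, fgh

so the chain groups are C_0 ≅ Z^8, C_1 ≅ Z^24, C_2 ≅ Z^16.

∂_1: C_1 → C_0 maps an edge to its endpoints' difference, ∂[p,q] = q − p.
The resulting 8×24 matrix has rank 7, and its Smith normal form has invariant factors (1,1,1,1,1,1,1).

Boundary ∂_2: C_2 → C_1 acts by ∂[p,q,r] = [q,r] − [p,r] + [p,q]. For instance
  ∂dgh = gh − dh + dg,
  ∂beg = eg − bg + be.
As a 24×16 matrix over Z this has rank 15, with invariant factors (1,1,1,1,1,1,1,1,1,1,1,1,1,1,1).

From H_k ≅ ker(∂_k) / im(∂_{k+1}) we obtain:

  H_0: rank C_0 − rank ∂_1 = 8 − 7 = 1, and the invariant factors of ∂_1 are all 1, so H_0 ≅ Z.
  H_1: rank ker ∂_1 − rank ∂_2 = (24 − 7) − 15 = 2, and the invariant factors of ∂_2 are all 1, so H_1 ≅ Z^2.
  H_2: rank ker ∂_2 − rank ∂_3 = (16 − 15) − 0 = 1, and there is no ∂_3, so H_2 ≅ Z.

Hence the Betti numbers are b_0 = 1, b_1 = 2, b_2 = 1.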